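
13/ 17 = 0.76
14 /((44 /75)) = 525 /22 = 23.86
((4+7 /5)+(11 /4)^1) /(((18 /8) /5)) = 163 /9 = 18.11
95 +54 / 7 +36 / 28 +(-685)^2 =469329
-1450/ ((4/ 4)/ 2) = -2900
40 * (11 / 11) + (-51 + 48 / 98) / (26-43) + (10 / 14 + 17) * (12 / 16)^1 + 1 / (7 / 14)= 48528 / 833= 58.26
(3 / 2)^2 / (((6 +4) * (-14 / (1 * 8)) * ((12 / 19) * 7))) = -57 / 1960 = -0.03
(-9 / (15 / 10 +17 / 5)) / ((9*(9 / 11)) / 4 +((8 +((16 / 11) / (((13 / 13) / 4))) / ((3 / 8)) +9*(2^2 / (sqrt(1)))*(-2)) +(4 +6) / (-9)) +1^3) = 7128 / 181447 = 0.04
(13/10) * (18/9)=13/5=2.60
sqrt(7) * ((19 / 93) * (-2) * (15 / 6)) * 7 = -665 * sqrt(7) / 93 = -18.92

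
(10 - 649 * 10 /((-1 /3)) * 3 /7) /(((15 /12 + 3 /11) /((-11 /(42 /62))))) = -877433920 /9849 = -89088.63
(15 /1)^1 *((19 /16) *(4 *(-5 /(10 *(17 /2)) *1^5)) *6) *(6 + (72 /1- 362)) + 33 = 121971 /17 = 7174.76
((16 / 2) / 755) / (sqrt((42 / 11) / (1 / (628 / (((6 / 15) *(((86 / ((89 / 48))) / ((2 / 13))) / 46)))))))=8 *sqrt(138331162970) / 8492440075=0.00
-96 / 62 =-48 / 31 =-1.55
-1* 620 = -620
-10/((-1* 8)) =5/4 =1.25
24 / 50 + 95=2387 / 25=95.48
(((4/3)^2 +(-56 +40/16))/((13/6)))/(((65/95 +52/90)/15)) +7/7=-3965998/14027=-282.74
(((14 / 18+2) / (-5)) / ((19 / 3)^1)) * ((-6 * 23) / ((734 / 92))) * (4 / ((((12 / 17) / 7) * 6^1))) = 629510 / 62757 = 10.03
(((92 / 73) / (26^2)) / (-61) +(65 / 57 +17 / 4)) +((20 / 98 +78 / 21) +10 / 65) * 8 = 319218734525 / 8407566804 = 37.97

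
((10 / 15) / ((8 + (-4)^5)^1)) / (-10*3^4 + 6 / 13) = 13 / 16038576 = 0.00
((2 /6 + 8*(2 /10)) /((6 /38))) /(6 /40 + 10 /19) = 41876 /2313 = 18.10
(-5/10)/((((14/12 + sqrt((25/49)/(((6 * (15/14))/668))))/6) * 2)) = 147/4339 - 12 * sqrt(5845)/4339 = -0.18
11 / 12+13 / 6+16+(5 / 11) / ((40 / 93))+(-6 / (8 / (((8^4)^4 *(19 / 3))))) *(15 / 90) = -58828270132521787 / 264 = -222834356562582.53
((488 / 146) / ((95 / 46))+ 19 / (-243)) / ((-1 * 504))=-2595667 / 849343320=-0.00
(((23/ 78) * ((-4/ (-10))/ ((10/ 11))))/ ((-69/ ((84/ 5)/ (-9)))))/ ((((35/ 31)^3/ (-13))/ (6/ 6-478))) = 34736306/ 2296875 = 15.12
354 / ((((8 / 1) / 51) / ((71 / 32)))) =640917 / 128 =5007.16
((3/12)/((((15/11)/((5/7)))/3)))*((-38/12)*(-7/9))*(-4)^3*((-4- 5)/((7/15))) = 8360/7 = 1194.29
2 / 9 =0.22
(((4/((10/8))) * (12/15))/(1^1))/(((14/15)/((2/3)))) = 64/35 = 1.83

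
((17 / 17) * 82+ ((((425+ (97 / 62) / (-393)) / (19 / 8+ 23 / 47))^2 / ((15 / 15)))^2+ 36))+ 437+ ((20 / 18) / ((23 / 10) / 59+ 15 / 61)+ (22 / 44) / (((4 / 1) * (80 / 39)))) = 94262561434911599137633457223303979302710507 / 194496021194066414309147372266965120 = 484650332.98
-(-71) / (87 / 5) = 355 / 87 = 4.08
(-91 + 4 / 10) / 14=-453 / 70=-6.47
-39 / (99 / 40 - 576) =520 / 7647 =0.07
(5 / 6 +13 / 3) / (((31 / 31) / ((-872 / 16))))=-3379 / 12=-281.58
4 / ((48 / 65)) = 65 / 12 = 5.42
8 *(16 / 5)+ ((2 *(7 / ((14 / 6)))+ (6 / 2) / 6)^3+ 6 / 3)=302.22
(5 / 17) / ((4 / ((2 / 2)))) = 5 / 68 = 0.07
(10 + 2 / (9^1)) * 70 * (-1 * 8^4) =-26378240 / 9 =-2930915.56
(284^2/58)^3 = 65587345367552/24389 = 2689218310.20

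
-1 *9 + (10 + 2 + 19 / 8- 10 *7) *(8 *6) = -2679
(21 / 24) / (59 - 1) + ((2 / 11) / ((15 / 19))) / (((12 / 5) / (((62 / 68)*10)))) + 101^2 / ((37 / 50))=398329881377 / 28893744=13786.03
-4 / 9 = -0.44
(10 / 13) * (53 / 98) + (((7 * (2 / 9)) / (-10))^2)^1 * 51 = 709496 / 429975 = 1.65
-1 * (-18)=18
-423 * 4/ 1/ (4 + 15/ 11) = -18612/ 59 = -315.46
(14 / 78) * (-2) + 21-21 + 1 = 25 / 39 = 0.64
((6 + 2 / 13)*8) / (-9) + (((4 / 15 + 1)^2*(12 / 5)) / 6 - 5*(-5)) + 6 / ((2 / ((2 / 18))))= 99962 / 4875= 20.51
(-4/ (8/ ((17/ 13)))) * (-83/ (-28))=-1411/ 728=-1.94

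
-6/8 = -3/4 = -0.75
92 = 92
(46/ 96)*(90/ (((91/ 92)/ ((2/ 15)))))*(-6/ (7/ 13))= -3174/ 49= -64.78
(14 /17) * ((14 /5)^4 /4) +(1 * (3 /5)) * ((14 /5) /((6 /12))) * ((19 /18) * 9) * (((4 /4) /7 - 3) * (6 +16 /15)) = -6713144 /10625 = -631.83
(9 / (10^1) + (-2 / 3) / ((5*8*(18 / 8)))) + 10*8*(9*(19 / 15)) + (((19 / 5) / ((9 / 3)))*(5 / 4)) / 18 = 912.98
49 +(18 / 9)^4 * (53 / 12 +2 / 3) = 391 / 3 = 130.33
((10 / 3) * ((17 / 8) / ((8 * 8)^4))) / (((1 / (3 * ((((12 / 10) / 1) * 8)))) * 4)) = 51 / 16777216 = 0.00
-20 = -20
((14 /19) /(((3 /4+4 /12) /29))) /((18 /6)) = 1624 /247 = 6.57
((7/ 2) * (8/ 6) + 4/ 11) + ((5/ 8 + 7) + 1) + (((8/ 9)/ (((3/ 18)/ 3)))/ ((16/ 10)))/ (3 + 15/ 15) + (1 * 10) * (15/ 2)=24065/ 264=91.16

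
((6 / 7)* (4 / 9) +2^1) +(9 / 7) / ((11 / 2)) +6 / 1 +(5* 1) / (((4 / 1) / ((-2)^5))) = -7250 / 231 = -31.39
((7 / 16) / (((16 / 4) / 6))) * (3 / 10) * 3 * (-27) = -5103 / 320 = -15.95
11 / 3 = 3.67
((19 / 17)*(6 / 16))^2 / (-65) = -3249 / 1202240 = -0.00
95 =95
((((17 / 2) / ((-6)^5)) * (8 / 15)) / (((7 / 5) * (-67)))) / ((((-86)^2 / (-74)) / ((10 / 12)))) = -3145 / 60688795104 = -0.00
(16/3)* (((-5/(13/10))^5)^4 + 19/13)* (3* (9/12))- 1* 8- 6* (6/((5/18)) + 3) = 572204589830630727314170746602784602/95024818874403997194005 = 6021633049223.95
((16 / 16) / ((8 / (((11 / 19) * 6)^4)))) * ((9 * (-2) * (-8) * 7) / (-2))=-1195408368 / 130321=-9172.80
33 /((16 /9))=18.56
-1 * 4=-4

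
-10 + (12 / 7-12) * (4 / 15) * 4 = -734 / 35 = -20.97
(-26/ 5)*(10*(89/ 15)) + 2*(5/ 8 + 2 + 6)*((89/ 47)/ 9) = -859829/ 2820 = -304.90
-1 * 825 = -825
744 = 744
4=4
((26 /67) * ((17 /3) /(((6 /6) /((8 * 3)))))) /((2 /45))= 79560 /67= 1187.46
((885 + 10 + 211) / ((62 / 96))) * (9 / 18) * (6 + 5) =291984 / 31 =9418.84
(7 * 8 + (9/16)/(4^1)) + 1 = 3657/64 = 57.14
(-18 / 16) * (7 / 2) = -63 / 16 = -3.94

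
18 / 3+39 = 45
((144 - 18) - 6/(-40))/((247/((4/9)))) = 841/3705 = 0.23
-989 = -989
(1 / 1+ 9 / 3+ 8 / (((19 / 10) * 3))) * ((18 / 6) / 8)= 77 / 38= 2.03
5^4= 625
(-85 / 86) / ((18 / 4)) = -85 / 387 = -0.22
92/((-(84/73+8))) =-10.05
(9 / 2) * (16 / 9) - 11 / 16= 117 / 16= 7.31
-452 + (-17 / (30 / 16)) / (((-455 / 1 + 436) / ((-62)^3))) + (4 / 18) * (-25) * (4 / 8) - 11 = -97636064 / 855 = -114194.23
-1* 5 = -5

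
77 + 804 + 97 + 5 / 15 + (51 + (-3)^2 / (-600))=617591 / 600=1029.32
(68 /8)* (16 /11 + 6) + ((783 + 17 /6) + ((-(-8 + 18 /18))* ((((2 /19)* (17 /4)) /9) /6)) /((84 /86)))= 115016485 /135432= 849.26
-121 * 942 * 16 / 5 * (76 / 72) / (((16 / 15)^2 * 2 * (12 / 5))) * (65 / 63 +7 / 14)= -1741549975 / 16128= -107983.01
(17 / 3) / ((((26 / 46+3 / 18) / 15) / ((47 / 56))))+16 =320903 / 2828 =113.47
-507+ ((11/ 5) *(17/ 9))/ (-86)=-1962277/ 3870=-507.05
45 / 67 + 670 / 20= 34.17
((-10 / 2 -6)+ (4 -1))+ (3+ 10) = 5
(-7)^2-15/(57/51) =676/19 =35.58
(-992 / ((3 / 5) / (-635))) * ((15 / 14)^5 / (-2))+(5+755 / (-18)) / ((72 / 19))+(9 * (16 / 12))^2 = -741039.91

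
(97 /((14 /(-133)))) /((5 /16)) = -14744 /5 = -2948.80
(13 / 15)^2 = 169 / 225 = 0.75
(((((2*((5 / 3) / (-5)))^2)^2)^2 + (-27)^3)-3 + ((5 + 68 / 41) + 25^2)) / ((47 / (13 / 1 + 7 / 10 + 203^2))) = -117384533274418 / 7023915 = -16712123.26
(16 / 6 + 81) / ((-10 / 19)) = -4769 / 30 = -158.97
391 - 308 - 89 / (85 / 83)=-332 / 85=-3.91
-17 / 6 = -2.83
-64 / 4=-16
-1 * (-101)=101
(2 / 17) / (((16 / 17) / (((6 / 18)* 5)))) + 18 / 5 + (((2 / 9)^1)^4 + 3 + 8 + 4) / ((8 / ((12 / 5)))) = 726877 / 87480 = 8.31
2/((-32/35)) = -35/16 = -2.19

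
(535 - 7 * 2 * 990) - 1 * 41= -13366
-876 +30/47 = -41142/47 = -875.36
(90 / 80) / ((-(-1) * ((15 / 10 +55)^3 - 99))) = 9 / 1442105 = 0.00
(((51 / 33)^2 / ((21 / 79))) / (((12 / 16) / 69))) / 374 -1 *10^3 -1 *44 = -29119066 / 27951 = -1041.79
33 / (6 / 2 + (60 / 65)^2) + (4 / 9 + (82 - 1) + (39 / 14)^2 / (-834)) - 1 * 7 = 1261808411 / 15202152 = 83.00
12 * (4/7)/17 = 0.40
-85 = -85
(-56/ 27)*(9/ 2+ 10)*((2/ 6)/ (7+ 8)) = -812/ 1215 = -0.67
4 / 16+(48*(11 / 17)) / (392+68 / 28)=5611 / 17068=0.33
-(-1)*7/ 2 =7/ 2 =3.50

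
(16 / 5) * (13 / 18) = 104 / 45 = 2.31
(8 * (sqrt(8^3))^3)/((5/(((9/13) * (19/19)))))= 589824 * sqrt(2)/65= 12832.88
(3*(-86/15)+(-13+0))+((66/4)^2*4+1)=5299/5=1059.80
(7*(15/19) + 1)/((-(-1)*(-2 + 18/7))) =217/19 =11.42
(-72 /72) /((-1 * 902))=0.00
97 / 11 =8.82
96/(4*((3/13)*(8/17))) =221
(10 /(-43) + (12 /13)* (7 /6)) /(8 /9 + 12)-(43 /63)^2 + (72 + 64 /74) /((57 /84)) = 4838899437109 /45232045677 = 106.98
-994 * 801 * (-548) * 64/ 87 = 9308038656/ 29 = 320966850.21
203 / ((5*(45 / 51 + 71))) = 3451 / 6110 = 0.56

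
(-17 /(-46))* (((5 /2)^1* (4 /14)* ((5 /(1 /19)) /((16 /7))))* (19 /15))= 30685 /2208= 13.90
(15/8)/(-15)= -1/8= -0.12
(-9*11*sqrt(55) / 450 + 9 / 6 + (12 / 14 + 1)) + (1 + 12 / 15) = 361 / 70- 11*sqrt(55) / 50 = 3.53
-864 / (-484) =216 / 121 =1.79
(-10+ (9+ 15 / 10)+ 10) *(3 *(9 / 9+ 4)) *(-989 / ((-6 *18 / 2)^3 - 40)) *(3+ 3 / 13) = 284445 / 89024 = 3.20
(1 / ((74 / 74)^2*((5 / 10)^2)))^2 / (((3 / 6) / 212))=6784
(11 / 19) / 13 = 11 / 247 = 0.04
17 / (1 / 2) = 34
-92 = -92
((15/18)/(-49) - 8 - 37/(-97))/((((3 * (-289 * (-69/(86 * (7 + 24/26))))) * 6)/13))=-964419179/5118096942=-0.19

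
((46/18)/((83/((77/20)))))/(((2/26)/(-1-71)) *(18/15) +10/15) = 23023/129231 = 0.18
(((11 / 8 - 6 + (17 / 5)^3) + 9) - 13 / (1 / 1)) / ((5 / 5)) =30679 / 1000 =30.68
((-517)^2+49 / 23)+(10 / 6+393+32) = 18472528 / 69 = 267717.80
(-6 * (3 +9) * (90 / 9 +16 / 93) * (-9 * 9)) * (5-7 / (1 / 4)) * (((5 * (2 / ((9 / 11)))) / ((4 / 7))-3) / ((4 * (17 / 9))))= -3320799.27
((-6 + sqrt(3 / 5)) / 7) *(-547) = 3282 / 7 -547 *sqrt(15) / 35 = 408.33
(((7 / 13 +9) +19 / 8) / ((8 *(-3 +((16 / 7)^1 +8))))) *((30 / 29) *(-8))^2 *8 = 20815200 / 185861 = 111.99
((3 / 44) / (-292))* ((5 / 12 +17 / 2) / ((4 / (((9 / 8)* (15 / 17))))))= -0.00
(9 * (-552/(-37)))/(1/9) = 44712/37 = 1208.43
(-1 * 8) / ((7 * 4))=-2 / 7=-0.29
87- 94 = -7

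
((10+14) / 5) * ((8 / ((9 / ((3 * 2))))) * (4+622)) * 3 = 240384 / 5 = 48076.80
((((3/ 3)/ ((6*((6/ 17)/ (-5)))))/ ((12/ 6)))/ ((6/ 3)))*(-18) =85/ 8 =10.62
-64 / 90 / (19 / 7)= -224 / 855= -0.26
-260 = -260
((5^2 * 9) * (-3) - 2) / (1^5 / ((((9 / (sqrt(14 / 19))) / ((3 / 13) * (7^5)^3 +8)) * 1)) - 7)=-1128148798931462997 * sqrt(266) / 2839956876668699216409038387 - 176081607 / 405708125238385602344148341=-0.00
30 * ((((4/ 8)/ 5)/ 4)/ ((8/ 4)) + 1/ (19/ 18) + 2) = 13497/ 152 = 88.80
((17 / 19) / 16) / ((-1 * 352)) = -17 / 107008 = -0.00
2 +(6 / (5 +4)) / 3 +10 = 110 / 9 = 12.22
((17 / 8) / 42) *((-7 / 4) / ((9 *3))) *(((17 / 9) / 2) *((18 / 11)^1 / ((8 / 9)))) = -289 / 50688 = -0.01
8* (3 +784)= 6296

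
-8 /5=-1.60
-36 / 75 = -12 / 25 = -0.48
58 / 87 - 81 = -241 / 3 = -80.33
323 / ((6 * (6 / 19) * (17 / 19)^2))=130321 / 612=212.94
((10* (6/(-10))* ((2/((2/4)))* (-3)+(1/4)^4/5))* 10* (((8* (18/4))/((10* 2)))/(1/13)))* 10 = 5391009/32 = 168469.03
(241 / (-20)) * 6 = -723 / 10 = -72.30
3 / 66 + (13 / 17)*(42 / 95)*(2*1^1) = 25639 / 35530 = 0.72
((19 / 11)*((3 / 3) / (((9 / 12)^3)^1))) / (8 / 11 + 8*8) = 152 / 2403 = 0.06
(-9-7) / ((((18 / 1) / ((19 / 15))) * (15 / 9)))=-152 / 225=-0.68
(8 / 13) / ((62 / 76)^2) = 11552 / 12493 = 0.92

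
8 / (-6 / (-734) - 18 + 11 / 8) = -23488 / 48787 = -0.48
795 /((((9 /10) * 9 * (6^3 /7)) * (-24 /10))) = -46375 /34992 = -1.33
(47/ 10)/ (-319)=-47/ 3190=-0.01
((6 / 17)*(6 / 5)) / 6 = 6 / 85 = 0.07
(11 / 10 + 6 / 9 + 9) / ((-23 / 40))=-1292 / 69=-18.72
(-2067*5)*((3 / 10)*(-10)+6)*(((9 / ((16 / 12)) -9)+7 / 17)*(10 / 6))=6459375 / 68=94990.81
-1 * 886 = -886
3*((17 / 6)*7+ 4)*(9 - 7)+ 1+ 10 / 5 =146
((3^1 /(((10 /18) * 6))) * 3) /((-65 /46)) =-621 /325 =-1.91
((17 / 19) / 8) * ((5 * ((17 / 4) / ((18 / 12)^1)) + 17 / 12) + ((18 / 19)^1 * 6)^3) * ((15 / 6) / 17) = 81995885 / 25021632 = 3.28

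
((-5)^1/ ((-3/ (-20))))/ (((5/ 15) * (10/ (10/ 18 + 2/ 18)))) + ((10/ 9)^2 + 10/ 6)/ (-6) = -3475/ 486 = -7.15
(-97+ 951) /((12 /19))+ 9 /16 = 64931 /48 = 1352.73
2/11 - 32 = -350/11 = -31.82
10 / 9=1.11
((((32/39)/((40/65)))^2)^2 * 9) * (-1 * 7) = -1792/9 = -199.11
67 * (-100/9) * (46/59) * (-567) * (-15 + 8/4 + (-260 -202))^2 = 4380870375000/59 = 74252040254.24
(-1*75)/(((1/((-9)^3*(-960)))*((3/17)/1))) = -297432000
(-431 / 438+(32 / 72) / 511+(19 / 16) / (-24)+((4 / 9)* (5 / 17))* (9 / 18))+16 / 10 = 10553359 / 16679040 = 0.63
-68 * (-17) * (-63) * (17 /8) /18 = -34391 /4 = -8597.75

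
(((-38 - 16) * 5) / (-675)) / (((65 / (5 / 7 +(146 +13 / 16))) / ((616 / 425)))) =13981 / 10625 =1.32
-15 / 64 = -0.23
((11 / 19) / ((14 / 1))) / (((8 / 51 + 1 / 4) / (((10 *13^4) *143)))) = 45824982060 / 11039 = 4151189.61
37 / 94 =0.39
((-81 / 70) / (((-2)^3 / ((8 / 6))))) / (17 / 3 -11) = -81 / 2240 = -0.04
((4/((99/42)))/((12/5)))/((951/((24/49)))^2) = 640/3412304973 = 0.00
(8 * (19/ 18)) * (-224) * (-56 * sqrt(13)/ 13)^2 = -53387264/ 117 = -456301.40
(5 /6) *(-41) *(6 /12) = -205 /12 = -17.08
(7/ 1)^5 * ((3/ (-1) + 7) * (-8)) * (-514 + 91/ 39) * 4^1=3302239360/ 3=1100746453.33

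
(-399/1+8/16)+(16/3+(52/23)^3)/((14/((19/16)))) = -101453495/255507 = -397.07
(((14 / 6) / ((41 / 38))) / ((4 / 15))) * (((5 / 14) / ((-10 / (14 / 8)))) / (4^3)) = -665 / 83968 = -0.01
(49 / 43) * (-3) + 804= 34425 / 43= 800.58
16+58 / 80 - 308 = -11651 / 40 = -291.28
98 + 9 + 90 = 197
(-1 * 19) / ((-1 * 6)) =19 / 6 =3.17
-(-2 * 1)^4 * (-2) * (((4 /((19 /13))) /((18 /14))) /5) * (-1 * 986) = -11484928 /855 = -13432.66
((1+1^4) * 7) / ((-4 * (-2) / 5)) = 35 / 4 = 8.75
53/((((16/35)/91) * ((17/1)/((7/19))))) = 1181635/5168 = 228.64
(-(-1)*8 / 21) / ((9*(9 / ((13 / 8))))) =13 / 1701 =0.01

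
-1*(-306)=306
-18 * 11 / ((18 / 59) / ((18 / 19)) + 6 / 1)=-11682 / 373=-31.32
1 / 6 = 0.17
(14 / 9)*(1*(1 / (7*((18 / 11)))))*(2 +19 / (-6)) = -77 / 486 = -0.16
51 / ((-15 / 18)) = -306 / 5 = -61.20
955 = 955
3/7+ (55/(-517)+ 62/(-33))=-16900/10857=-1.56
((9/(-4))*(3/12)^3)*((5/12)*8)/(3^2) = -5/384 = -0.01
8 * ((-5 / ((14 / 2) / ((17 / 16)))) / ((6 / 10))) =-425 / 42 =-10.12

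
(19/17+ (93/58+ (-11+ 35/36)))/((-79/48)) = 518716/116841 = 4.44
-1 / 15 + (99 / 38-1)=877 / 570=1.54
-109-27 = -136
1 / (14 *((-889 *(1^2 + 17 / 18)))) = -0.00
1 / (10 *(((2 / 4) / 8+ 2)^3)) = 0.01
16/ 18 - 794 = -7138/ 9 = -793.11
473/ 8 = 59.12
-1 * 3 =-3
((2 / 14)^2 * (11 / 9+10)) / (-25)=-101 / 11025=-0.01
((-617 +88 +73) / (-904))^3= 185193 / 1442897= 0.13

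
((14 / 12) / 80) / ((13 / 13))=7 / 480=0.01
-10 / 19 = -0.53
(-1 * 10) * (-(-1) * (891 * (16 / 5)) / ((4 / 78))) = -555984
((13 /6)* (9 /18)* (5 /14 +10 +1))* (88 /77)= 689 /49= 14.06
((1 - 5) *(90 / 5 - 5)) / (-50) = 26 / 25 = 1.04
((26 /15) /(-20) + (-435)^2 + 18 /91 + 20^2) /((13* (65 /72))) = 31060593204 /1922375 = 16157.41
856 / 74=428 / 37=11.57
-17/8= -2.12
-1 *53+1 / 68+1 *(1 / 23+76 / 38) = -79673 / 1564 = -50.94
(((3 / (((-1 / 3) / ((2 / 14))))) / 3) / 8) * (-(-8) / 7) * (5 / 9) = -5 / 147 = -0.03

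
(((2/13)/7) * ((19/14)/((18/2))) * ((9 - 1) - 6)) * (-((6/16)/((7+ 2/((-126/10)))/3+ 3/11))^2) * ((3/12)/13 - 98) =8539072245/609478658048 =0.01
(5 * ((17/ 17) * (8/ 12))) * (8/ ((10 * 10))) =4/ 15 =0.27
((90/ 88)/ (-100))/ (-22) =0.00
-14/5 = -2.80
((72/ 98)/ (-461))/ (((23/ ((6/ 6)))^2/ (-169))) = 6084/ 11949581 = 0.00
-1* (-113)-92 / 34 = 1875 / 17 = 110.29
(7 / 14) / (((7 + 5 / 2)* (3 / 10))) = 10 / 57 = 0.18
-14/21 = -2/3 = -0.67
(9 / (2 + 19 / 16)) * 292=824.47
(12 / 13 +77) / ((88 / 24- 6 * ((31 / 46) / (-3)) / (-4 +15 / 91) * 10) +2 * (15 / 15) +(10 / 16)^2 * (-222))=-780609696 / 847161211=-0.92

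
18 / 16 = 9 / 8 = 1.12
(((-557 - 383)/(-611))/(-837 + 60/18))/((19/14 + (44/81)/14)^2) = -77157360/81473969057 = -0.00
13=13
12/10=6/5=1.20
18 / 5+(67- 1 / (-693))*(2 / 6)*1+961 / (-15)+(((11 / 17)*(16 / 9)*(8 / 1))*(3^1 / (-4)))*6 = -14056727 / 176715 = -79.54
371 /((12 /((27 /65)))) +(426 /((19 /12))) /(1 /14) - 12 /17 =317349777 /83980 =3778.87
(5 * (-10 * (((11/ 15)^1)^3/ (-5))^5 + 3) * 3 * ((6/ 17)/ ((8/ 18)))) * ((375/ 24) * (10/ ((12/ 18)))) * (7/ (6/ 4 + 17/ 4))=338083281924891242117/ 33157397460937500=10196.32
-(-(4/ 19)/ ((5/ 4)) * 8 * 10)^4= -32956.83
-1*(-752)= 752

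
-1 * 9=-9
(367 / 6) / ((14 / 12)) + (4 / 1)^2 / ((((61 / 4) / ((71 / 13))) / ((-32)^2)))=32862423 / 5551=5920.09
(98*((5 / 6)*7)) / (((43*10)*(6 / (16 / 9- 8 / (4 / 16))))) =-23324 / 3483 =-6.70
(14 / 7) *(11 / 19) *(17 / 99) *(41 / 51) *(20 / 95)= 328 / 9747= 0.03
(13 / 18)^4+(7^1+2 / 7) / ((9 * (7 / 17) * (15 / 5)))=4770385 / 5143824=0.93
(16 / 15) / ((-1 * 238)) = -8 / 1785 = -0.00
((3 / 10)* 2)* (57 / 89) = 171 / 445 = 0.38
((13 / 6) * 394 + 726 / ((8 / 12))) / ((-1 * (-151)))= 5828 / 453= 12.87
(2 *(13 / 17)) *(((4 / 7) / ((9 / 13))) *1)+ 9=10991 / 1071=10.26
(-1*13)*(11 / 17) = -8.41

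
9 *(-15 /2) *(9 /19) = -1215 /38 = -31.97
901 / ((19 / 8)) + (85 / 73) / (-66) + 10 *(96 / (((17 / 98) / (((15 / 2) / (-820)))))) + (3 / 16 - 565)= -236.08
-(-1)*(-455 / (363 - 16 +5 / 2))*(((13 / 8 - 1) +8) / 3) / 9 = -10465 / 25164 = -0.42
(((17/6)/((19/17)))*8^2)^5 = 67645530245030739968/601692057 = 112425499818.47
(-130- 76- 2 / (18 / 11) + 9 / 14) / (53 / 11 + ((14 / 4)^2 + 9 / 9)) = -572638 / 50085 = -11.43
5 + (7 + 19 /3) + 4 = 67 /3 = 22.33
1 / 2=0.50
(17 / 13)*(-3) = -3.92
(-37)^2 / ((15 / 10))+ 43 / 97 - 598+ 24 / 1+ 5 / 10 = 197653 / 582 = 339.61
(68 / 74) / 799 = 2 / 1739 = 0.00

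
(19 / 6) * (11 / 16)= 209 / 96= 2.18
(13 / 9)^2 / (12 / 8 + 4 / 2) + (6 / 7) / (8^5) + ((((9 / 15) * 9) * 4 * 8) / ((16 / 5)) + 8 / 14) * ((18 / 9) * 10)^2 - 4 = 28964267189 / 1327104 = 21825.17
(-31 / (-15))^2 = 961 / 225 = 4.27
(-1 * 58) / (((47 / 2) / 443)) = -51388 / 47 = -1093.36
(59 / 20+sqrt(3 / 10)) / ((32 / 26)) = 13 *sqrt(30) / 160+767 / 320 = 2.84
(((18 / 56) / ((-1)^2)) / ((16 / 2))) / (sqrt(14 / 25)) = 0.05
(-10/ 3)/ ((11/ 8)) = -80/ 33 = -2.42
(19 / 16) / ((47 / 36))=171 / 188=0.91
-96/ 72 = -4/ 3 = -1.33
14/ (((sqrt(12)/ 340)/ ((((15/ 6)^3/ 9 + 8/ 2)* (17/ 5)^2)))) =14203483* sqrt(3)/ 270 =91115.39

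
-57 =-57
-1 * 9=-9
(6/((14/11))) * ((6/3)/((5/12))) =792/35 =22.63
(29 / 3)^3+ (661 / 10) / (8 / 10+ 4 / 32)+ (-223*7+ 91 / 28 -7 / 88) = -51259183 / 87912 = -583.07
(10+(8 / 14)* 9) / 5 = 106 / 35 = 3.03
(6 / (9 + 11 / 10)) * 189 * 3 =34020 / 101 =336.83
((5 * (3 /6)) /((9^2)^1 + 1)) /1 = 5 /164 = 0.03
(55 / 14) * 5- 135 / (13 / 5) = -5875 / 182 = -32.28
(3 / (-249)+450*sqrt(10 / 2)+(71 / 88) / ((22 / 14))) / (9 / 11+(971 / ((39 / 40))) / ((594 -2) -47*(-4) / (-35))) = 8064132921 / 40464401032+990925650*sqrt(5) / 5540033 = 400.16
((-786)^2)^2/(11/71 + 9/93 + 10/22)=9240658313180976/17099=540420978605.82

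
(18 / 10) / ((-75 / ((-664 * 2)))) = 3984 / 125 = 31.87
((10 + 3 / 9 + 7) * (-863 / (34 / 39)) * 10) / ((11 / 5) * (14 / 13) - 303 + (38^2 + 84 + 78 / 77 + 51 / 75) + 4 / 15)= -109494635250 / 784480861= -139.58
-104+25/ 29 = -2991/ 29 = -103.14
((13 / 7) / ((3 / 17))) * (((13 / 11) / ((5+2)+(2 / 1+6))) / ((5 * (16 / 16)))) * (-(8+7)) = -2873 / 1155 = -2.49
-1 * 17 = -17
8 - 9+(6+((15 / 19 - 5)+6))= 129 / 19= 6.79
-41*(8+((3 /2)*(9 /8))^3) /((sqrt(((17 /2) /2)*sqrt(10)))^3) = -2150491*10^(1 /4)*sqrt(17) /1479680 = -10.66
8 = 8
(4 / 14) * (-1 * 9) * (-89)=1602 / 7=228.86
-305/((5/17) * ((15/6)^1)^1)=-2074/5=-414.80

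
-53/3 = -17.67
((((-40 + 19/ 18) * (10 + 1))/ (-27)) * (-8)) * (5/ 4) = -38555/ 243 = -158.66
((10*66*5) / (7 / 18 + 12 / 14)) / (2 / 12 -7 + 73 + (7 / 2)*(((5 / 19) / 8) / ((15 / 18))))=37920960 / 949379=39.94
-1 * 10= -10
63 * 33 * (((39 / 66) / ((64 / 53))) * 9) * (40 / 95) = 1171989 / 304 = 3855.23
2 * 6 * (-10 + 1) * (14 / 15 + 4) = -2664 / 5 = -532.80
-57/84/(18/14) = -19/36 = -0.53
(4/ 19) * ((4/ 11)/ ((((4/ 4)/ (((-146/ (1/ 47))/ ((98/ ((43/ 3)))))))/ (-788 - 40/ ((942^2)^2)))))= 1868198083704823496/ 30856820159187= 60544.09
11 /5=2.20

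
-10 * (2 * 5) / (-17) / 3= 100 / 51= 1.96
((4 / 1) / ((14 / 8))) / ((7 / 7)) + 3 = 37 / 7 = 5.29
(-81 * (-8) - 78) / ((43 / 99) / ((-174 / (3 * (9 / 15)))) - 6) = -5454900 / 57463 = -94.93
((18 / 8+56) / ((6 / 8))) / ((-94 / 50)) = -5825 / 141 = -41.31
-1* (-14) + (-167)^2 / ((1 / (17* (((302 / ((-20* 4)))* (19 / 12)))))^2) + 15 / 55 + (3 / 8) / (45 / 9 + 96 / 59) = 285339138519644981 / 990950400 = 287944924.91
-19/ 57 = -1/ 3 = -0.33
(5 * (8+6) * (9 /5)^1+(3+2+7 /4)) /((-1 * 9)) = -59 /4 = -14.75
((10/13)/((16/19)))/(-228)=-5/1248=-0.00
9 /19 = 0.47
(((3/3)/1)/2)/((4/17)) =17/8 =2.12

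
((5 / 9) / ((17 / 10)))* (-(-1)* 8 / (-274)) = -200 / 20961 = -0.01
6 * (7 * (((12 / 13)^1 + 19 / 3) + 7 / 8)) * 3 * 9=479493 / 52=9221.02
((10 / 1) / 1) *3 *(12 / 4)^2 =270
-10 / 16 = -5 / 8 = -0.62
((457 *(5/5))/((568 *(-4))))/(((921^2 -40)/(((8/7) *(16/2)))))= -914/421555897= -0.00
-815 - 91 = -906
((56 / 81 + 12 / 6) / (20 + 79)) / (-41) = -218 / 328779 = -0.00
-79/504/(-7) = 79/3528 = 0.02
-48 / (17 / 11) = -528 / 17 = -31.06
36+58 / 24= 461 / 12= 38.42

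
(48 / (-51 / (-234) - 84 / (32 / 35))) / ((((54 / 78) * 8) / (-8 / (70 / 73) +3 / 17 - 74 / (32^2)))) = 424160087 / 544486880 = 0.78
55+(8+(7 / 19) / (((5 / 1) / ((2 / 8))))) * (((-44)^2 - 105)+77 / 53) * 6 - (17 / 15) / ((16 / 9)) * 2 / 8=28426437283 / 322240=88215.11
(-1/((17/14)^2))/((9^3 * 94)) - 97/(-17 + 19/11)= 3521808335/554512392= 6.35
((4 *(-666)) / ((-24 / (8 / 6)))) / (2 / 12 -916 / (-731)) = 649128 / 6227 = 104.24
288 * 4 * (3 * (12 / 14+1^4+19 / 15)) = 10795.89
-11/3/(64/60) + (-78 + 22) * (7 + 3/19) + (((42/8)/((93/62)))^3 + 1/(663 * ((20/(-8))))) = -361.41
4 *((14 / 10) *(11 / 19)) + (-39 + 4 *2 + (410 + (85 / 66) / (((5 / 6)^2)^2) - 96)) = 7547843 / 26125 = 288.91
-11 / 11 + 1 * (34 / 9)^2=1075 / 81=13.27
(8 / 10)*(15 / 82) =6 / 41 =0.15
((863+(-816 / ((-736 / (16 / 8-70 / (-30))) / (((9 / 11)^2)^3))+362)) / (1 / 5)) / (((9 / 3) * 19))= 499724554055 / 4645032942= 107.58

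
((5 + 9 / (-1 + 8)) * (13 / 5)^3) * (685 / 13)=5821.33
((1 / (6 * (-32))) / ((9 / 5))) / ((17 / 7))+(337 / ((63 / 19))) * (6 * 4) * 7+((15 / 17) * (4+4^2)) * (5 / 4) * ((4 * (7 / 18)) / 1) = 502593373 / 29376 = 17108.98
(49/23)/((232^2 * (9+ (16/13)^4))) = 1399489/399344745920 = 0.00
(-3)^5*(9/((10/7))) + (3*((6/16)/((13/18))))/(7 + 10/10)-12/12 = -3185947/2080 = -1531.71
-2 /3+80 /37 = 166 /111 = 1.50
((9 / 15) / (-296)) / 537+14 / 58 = 1854411 / 7682680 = 0.24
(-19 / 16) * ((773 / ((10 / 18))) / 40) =-132183 / 3200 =-41.31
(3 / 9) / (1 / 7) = 7 / 3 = 2.33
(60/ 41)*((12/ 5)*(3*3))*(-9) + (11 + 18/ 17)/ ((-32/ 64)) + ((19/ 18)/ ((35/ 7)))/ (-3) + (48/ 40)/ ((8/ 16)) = -57638047/ 188190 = -306.28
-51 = -51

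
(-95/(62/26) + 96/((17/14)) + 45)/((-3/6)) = -88768/527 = -168.44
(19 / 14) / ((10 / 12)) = 57 / 35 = 1.63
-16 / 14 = -8 / 7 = -1.14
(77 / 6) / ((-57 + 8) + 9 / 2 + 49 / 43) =-301 / 1017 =-0.30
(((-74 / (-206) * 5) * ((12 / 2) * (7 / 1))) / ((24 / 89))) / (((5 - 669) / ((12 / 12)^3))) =-0.42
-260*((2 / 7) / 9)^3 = -2080 / 250047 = -0.01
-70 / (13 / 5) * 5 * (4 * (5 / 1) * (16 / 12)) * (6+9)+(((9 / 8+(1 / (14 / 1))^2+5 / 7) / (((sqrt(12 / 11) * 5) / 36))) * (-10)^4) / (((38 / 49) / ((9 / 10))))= -700000 / 13+488025 * sqrt(33) / 19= 93705.96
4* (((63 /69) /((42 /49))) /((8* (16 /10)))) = 245 /736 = 0.33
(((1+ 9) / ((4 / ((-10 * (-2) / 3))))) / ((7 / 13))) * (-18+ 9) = -1950 / 7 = -278.57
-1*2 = -2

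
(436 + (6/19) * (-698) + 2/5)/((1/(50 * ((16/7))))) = 3282880/133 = 24683.31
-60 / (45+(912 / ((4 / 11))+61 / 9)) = -0.02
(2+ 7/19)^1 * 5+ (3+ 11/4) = 1337/76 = 17.59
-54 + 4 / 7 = -374 / 7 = -53.43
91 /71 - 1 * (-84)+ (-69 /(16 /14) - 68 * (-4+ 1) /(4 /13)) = 687.91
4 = 4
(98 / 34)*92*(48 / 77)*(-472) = -14590464 / 187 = -78023.87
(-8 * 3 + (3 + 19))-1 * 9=-11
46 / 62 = 23 / 31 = 0.74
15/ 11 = 1.36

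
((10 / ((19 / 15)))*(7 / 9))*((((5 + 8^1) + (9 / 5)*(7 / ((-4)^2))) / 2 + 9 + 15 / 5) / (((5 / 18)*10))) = 63483 / 1520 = 41.77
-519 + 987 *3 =2442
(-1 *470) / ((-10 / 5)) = 235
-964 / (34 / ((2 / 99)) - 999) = -241 / 171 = -1.41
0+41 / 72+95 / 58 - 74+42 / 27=-16295 / 232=-70.24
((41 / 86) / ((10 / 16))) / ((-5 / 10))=-328 / 215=-1.53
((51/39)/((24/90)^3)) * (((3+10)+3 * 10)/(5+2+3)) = 296.53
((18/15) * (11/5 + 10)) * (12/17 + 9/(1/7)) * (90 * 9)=64213236/85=755449.84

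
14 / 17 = 0.82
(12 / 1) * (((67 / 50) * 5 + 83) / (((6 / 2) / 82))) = 147108 / 5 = 29421.60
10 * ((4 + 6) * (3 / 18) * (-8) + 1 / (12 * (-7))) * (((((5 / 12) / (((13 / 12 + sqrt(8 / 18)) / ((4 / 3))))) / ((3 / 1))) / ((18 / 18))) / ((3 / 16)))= -75.32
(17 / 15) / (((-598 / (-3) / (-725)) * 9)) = -2465 / 5382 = -0.46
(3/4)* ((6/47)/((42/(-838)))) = -1257/658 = -1.91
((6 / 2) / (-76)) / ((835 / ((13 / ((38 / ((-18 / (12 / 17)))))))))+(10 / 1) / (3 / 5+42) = 241571657 / 1027290480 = 0.24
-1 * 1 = -1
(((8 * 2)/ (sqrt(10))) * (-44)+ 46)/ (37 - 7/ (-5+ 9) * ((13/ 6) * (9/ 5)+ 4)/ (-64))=117760/ 95273 - 180224 * sqrt(10)/ 95273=-4.75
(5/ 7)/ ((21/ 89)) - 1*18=-2201/ 147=-14.97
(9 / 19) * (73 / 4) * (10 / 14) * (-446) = -732555 / 266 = -2753.97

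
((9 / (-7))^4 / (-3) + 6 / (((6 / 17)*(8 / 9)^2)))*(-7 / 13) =-3166209 / 285376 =-11.09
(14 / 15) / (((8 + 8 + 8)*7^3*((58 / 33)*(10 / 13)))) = 143 / 1705200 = 0.00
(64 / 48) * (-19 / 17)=-76 / 51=-1.49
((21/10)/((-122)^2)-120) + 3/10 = -17816127/148840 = -119.70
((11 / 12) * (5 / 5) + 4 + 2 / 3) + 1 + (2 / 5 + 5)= 719 / 60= 11.98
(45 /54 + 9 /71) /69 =409 /29394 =0.01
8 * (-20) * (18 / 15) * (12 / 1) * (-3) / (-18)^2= 64 / 3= 21.33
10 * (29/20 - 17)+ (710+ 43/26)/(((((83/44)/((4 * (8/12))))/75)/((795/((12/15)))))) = 161808399431/2158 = 74980722.63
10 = 10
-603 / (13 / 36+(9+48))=-21708 / 2065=-10.51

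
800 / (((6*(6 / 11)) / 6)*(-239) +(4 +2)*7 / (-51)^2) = -1907400 / 310781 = -6.14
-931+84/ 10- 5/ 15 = -13844/ 15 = -922.93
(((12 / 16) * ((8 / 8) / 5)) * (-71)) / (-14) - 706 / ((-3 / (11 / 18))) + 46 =1440751 / 7560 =190.58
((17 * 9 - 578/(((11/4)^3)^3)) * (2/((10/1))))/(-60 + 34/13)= -4687988207383/8795144887430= -0.53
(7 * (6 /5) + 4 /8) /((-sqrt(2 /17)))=-89 * sqrt(34) /20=-25.95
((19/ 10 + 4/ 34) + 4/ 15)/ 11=233/ 1122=0.21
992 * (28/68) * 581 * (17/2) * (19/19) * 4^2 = 32275712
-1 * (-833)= 833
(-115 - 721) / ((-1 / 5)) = 4180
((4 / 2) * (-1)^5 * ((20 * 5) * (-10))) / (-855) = -400 / 171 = -2.34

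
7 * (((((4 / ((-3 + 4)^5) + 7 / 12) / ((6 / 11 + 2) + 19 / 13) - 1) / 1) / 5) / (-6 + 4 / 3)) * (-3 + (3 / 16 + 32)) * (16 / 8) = -461863 / 183360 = -2.52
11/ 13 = 0.85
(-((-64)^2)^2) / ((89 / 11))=-184549376 / 89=-2073588.49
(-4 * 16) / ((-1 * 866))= 32 / 433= 0.07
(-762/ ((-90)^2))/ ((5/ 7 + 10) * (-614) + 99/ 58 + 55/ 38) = 489839/ 34237868400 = 0.00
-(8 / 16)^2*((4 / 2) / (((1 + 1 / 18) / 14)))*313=-39438 / 19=-2075.68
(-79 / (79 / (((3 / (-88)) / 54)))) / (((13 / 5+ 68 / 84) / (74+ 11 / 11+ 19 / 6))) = 16415 / 1134144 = 0.01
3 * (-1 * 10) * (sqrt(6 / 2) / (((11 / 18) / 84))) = -45360 * sqrt(3) / 11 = -7142.35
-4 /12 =-1 /3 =-0.33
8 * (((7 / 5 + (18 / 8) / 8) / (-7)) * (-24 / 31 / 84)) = 0.02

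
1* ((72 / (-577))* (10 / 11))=-720 / 6347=-0.11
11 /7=1.57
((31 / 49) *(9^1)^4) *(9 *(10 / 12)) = 3050865 / 98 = 31131.28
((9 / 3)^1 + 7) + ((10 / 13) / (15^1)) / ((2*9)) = 3511 / 351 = 10.00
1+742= 743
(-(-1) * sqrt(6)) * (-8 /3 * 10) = -80 * sqrt(6) /3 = -65.32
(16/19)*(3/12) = 4/19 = 0.21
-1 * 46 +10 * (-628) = -6326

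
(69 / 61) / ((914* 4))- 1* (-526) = 117306485 / 223016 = 526.00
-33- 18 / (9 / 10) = -53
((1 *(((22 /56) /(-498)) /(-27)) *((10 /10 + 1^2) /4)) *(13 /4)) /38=143 /114452352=0.00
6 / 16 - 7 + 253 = 1971 / 8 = 246.38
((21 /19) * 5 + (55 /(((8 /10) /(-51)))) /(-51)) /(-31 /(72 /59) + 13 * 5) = 101610 /54169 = 1.88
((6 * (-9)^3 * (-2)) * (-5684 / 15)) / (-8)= 2071818 / 5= 414363.60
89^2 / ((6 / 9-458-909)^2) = 71289 / 16801801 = 0.00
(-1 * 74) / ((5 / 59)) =-4366 / 5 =-873.20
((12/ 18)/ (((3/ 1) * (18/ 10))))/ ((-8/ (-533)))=2665/ 324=8.23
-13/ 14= -0.93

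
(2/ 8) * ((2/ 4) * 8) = 1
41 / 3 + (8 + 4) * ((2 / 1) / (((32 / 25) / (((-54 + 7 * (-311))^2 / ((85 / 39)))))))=8735271343 / 204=42819957.56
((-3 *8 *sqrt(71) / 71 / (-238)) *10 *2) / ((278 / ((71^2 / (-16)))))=-1065 *sqrt(71) / 33082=-0.27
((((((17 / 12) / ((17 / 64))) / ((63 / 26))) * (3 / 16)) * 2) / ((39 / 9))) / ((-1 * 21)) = -4 / 441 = -0.01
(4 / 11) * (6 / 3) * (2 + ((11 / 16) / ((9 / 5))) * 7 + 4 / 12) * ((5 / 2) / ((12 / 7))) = 25235 / 4752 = 5.31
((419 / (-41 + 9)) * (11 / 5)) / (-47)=4609 / 7520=0.61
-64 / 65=-0.98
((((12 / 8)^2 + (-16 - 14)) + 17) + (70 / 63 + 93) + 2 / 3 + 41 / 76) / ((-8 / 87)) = -419369 / 456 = -919.67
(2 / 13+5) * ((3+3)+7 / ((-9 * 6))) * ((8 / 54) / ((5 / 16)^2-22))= -10874368 / 53137539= -0.20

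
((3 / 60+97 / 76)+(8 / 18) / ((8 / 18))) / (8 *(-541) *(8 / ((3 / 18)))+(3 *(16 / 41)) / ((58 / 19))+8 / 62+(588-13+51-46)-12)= -8145839 / 725446722740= -0.00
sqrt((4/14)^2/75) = 2 * sqrt(3)/105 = 0.03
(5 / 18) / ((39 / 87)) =145 / 234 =0.62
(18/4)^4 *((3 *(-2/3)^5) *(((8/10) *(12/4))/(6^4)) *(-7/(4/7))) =147/40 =3.68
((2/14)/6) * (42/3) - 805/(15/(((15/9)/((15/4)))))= -635/27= -23.52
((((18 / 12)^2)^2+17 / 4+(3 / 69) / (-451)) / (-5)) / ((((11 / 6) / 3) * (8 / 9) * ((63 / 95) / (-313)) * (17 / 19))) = 1571738166657 / 869008448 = 1808.66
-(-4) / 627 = 4 / 627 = 0.01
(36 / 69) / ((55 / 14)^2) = 2352 / 69575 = 0.03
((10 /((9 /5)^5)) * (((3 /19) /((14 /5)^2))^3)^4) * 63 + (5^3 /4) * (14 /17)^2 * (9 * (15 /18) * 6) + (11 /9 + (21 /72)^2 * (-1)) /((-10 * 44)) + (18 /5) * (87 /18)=70593171323300493295637626108024442659798379889623 /72692745814898305358152049314531938737974149120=971.12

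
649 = 649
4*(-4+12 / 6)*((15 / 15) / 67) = -8 / 67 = -0.12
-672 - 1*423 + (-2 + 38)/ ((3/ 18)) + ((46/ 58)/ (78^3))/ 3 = -36290415073/ 41286024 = -879.00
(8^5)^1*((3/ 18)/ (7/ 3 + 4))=16384/ 19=862.32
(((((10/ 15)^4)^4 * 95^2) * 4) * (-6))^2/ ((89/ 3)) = 3665.45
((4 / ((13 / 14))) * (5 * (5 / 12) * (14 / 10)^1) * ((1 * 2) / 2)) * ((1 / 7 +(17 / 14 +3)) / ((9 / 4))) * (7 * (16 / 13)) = 956480 / 4563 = 209.62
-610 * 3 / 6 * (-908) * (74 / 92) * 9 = 46110510 / 23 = 2004804.78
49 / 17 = 2.88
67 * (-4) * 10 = -2680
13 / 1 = 13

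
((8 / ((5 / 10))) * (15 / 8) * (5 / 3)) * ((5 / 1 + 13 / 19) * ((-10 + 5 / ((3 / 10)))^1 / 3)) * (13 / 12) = 684.21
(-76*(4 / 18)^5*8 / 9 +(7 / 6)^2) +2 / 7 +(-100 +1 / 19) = -27802530079 / 282726612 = -98.34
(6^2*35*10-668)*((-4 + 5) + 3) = 47728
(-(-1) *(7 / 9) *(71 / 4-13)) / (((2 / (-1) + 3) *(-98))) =-19 / 504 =-0.04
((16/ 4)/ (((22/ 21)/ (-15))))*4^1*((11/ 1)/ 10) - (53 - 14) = -291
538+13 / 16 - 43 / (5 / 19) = 30033 / 80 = 375.41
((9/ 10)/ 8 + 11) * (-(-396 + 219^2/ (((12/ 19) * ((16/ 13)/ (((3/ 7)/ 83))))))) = 365569119/ 424960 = 860.24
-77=-77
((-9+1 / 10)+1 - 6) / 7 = -1.99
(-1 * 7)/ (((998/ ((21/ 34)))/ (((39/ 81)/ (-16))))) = 637/ 4886208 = 0.00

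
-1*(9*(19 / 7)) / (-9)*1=19 / 7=2.71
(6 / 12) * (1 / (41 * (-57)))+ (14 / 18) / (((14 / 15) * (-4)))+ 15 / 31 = 159571 / 579576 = 0.28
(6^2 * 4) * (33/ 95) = 4752/ 95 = 50.02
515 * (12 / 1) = 6180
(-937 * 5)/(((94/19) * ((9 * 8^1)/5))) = -445075/6768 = -65.76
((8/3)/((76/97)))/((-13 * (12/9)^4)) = -2619/31616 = -0.08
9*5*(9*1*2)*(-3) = -2430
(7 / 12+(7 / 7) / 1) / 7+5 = 439 / 84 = 5.23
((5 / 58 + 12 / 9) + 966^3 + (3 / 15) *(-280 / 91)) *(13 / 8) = 2039031712171 / 1392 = 1464821632.31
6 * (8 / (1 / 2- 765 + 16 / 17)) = -1632 / 25961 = -0.06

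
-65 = -65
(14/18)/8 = 7/72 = 0.10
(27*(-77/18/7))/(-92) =33/184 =0.18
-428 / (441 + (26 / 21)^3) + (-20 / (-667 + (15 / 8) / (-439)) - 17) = -172337316682143 / 9608256304363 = -17.94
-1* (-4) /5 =4 /5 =0.80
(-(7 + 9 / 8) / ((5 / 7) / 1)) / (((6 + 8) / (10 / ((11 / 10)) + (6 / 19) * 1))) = -12779 / 1672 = -7.64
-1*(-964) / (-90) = -482 / 45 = -10.71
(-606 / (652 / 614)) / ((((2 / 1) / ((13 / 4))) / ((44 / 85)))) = -13302003 / 27710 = -480.04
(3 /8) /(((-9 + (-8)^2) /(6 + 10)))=6 /55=0.11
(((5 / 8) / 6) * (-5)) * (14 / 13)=-175 / 312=-0.56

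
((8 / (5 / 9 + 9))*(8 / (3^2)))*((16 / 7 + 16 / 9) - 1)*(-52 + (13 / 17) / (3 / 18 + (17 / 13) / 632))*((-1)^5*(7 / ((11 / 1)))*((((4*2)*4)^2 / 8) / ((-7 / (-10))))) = 26531163176960 / 2106878697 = 12592.64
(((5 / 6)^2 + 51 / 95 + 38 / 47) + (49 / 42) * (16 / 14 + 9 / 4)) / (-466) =-1928279 / 149809680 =-0.01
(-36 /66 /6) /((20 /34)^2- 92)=0.00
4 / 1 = 4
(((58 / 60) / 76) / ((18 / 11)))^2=101761 / 1684281600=0.00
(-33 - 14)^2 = 2209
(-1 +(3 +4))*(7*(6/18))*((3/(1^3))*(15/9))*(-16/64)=-35/2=-17.50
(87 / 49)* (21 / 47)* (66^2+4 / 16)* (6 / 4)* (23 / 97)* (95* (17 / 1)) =506798022375 / 255304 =1985076.70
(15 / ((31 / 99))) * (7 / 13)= 25.79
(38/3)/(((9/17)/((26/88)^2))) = 54587/26136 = 2.09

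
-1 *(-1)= 1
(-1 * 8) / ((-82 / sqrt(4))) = 8 / 41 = 0.20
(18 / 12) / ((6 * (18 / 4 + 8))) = 1 / 50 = 0.02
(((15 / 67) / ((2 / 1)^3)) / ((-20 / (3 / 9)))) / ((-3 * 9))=1 / 57888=0.00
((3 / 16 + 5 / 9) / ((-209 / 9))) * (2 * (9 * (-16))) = 1926 / 209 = 9.22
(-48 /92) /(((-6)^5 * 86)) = 1 /1281744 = 0.00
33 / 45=11 / 15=0.73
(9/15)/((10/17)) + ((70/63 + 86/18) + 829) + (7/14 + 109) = 212717/225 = 945.41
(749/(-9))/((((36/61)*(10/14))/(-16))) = 1279292/405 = 3158.75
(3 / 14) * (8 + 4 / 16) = 99 / 56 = 1.77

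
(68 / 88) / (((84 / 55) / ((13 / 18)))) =1105 / 3024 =0.37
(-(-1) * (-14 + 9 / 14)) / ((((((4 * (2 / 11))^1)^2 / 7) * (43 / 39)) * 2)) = -882453 / 11008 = -80.16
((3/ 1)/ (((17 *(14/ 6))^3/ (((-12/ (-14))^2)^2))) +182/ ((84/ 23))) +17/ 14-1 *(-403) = 5511321250223/ 12138200277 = 454.05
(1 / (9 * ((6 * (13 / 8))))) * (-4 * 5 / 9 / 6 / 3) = -0.00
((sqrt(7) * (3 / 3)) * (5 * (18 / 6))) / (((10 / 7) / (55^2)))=63525 * sqrt(7) / 2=84035.68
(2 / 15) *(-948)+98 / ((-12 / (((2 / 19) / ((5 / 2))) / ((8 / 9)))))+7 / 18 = -432281 / 3420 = -126.40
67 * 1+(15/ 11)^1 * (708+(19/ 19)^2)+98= 12450/ 11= 1131.82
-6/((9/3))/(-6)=1/3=0.33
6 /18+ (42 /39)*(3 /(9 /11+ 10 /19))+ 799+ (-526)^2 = 3040878512 /10959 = 277477.74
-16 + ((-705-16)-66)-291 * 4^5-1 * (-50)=-298737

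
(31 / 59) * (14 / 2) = 217 / 59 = 3.68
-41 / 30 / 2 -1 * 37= -2261 / 60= -37.68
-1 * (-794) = 794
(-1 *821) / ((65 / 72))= -59112 / 65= -909.42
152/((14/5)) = 380/7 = 54.29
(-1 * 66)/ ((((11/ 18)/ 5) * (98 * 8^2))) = -135/ 1568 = -0.09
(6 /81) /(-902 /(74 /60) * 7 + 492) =-0.00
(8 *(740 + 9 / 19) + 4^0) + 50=113521 / 19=5974.79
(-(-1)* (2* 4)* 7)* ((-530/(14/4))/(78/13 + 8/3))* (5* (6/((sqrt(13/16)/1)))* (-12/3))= 6105600* sqrt(13)/169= 130260.67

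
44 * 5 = 220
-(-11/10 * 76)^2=-174724/25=-6988.96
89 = 89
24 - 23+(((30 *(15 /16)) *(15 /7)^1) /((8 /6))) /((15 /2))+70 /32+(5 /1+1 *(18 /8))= 461 /28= 16.46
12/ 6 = 2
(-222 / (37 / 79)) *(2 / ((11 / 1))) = -948 / 11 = -86.18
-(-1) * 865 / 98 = 865 / 98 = 8.83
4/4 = 1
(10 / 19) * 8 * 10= 800 / 19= 42.11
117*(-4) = -468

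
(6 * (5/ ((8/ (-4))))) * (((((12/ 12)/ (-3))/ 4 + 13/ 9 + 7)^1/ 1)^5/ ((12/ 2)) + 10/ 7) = -86495121405335/ 846526464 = -102176.51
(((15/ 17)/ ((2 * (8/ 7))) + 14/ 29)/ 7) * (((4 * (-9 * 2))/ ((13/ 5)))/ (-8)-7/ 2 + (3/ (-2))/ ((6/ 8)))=-51887/ 205088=-0.25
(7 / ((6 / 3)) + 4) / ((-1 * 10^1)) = -3 / 4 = -0.75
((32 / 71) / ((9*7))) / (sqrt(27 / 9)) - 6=-6+ 32*sqrt(3) / 13419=-6.00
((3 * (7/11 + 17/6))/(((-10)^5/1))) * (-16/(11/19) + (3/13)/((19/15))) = 17081797/5977400000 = 0.00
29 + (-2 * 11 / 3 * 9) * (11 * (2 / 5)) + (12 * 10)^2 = 70693 / 5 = 14138.60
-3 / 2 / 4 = -3 / 8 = -0.38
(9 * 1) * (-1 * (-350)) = 3150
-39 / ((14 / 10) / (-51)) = 9945 / 7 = 1420.71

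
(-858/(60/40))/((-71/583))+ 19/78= 26012477/5538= 4697.09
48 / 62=24 / 31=0.77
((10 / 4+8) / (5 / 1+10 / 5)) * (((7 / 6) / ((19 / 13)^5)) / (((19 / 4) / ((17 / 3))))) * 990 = 14580676110 / 47045881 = 309.92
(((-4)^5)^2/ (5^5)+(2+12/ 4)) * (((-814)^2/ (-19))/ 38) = -352567662898/ 1128125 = -312525.35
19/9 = 2.11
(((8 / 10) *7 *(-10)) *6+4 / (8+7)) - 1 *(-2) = -5006 / 15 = -333.73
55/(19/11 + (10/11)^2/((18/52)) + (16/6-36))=-59895/31819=-1.88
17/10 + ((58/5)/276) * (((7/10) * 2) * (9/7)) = 1021/575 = 1.78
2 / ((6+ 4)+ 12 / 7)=7 / 41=0.17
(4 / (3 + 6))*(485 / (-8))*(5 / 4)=-2425 / 72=-33.68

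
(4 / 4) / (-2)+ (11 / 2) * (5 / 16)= 39 / 32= 1.22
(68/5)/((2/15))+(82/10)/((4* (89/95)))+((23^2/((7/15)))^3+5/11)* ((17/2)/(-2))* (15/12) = -10393992850319307/1343188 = -7738300856.11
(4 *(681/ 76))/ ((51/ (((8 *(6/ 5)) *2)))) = 21792/ 1615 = 13.49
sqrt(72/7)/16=3 * sqrt(14)/56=0.20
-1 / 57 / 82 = -0.00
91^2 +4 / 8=16563 / 2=8281.50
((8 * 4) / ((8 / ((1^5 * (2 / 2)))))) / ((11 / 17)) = 68 / 11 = 6.18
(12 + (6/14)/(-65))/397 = 5457/180635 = 0.03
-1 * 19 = -19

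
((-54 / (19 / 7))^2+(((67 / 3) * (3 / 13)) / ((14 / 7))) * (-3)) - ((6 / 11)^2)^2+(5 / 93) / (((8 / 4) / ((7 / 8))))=39669918717383 / 102240796944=388.00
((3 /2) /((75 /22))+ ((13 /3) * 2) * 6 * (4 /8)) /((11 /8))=5288 /275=19.23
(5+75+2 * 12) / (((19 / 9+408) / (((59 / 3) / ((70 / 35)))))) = 9204 / 3691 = 2.49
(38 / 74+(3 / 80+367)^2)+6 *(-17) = 31876841453 / 236800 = 134615.04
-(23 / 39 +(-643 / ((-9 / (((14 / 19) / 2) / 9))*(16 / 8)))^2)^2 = -112897113506745649 / 15169147231000464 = -7.44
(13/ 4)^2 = 169/ 16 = 10.56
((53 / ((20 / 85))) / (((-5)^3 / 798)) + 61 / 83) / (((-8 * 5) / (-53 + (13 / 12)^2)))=-222570295321 / 119520000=-1862.20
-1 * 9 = -9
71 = 71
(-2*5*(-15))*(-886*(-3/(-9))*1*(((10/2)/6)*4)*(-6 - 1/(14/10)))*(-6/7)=-41642000/49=-849836.73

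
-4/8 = -1/2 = -0.50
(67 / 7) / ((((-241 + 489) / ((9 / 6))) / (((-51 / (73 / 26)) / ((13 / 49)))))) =-71757 / 18104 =-3.96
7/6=1.17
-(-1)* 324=324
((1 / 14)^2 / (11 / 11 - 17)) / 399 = -1 / 1251264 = -0.00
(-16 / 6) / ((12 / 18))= -4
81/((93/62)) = 54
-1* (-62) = 62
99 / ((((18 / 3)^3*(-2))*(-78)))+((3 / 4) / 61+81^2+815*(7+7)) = 4104292343 / 228384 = 17971.02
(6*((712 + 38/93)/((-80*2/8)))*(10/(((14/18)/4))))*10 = -23851440/217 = -109914.47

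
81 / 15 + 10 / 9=6.51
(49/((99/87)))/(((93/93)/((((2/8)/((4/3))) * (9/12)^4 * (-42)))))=-2417121/22528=-107.29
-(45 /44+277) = -12233 /44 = -278.02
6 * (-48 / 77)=-3.74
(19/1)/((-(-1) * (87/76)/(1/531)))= 0.03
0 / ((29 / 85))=0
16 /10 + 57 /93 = 343 /155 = 2.21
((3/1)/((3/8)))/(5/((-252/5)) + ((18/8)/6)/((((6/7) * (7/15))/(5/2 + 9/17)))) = 2.92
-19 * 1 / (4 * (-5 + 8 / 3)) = 57 / 28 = 2.04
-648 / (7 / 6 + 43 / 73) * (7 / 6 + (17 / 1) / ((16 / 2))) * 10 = -9342540 / 769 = -12148.95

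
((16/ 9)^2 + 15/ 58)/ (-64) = -16063/ 300672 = -0.05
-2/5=-0.40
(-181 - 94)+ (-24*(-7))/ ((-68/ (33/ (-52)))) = -120857/ 442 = -273.43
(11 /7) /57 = 11 /399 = 0.03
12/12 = 1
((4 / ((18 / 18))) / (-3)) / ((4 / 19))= -19 / 3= -6.33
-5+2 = -3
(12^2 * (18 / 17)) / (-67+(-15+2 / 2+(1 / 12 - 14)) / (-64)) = -1990656 / 869057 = -2.29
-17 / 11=-1.55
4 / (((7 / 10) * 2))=20 / 7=2.86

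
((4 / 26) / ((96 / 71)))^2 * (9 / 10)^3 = 0.01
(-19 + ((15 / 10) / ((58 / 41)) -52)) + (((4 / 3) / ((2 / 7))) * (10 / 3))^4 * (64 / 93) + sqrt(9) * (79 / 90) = 14236199469817 / 353900340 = 40226.58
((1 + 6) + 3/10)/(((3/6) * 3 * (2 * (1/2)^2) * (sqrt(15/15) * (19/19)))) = 146/15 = 9.73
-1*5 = -5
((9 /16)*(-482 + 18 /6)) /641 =-4311 /10256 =-0.42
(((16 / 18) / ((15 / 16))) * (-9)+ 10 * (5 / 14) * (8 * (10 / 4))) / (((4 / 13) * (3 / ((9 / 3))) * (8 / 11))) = 236093 / 840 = 281.06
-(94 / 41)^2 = -8836 / 1681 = -5.26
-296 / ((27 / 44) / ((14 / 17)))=-182336 / 459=-397.25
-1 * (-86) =86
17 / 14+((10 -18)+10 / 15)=-6.12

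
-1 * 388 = -388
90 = 90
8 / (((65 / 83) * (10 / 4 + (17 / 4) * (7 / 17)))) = 2656 / 1105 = 2.40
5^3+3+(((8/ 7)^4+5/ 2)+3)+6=678071/ 4802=141.21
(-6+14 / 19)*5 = -500 / 19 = -26.32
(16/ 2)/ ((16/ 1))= 1/ 2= 0.50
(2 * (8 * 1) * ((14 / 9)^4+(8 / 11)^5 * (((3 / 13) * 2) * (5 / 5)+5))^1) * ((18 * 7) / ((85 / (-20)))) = -85742279182336 / 25946765559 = -3304.55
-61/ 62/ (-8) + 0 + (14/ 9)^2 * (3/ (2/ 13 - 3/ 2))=-352853/ 66960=-5.27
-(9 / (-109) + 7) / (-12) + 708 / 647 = 706951 / 423138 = 1.67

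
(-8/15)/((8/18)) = -6/5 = -1.20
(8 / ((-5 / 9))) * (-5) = 72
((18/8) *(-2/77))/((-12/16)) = 6/77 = 0.08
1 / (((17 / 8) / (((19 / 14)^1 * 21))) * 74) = 114 / 629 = 0.18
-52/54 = -26/27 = -0.96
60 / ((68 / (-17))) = -15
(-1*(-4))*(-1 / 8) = -1 / 2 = -0.50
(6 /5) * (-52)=-62.40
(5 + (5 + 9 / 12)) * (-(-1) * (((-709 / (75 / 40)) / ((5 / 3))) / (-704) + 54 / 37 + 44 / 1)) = 160245219 / 325600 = 492.15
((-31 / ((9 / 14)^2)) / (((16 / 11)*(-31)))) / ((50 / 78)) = 7007 / 2700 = 2.60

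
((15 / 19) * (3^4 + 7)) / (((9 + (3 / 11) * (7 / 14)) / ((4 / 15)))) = 7744 / 3819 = 2.03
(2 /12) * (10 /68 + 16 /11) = 599 /2244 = 0.27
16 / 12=4 / 3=1.33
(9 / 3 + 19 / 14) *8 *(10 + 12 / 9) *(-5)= -41480 / 21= -1975.24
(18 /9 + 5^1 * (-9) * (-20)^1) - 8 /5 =4502 /5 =900.40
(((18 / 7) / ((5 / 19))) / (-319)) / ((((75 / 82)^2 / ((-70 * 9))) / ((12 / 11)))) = 55190592 / 2193125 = 25.17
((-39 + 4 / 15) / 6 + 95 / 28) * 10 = -3859 / 126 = -30.63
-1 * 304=-304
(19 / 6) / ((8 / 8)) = 19 / 6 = 3.17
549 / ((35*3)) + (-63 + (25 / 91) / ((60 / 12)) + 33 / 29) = -746554 / 13195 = -56.58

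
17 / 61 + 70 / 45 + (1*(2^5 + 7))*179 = 3833576 / 549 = 6982.83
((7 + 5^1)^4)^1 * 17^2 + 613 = 5993317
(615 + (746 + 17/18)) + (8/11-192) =231793/198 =1170.67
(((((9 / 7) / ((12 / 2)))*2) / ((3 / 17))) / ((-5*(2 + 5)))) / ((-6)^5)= 17 / 1905120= 0.00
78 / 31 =2.52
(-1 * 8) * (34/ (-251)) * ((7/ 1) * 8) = 15232/ 251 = 60.69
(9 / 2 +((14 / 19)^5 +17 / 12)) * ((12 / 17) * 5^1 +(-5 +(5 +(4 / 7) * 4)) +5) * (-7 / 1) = -78188217393 / 168374732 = -464.37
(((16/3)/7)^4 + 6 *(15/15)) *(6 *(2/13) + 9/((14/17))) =443055709/5899257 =75.10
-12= -12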